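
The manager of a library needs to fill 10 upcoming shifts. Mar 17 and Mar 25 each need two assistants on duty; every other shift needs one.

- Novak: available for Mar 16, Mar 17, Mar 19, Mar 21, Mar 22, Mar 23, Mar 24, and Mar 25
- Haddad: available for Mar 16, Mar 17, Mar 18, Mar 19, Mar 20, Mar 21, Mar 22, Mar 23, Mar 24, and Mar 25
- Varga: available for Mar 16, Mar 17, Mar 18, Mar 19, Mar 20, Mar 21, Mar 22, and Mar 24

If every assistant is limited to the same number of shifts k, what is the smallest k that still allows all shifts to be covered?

4

With 3 assistants and 12 worker-slots to fill, someone must work at least ⌈12/3⌉ = 4 shifts, so k ≥ 4.
k = 4 works: Mar 16→Novak, Mar 17→Novak+Haddad, Mar 18→Haddad, Mar 19→Varga, Mar 20→Haddad, Mar 21→Varga, Mar 22→Varga, Mar 23→Novak, Mar 24→Varga, Mar 25→Novak+Haddad.
Loads: Novak 4, Haddad 4, Varga 4 — all ≤ 4.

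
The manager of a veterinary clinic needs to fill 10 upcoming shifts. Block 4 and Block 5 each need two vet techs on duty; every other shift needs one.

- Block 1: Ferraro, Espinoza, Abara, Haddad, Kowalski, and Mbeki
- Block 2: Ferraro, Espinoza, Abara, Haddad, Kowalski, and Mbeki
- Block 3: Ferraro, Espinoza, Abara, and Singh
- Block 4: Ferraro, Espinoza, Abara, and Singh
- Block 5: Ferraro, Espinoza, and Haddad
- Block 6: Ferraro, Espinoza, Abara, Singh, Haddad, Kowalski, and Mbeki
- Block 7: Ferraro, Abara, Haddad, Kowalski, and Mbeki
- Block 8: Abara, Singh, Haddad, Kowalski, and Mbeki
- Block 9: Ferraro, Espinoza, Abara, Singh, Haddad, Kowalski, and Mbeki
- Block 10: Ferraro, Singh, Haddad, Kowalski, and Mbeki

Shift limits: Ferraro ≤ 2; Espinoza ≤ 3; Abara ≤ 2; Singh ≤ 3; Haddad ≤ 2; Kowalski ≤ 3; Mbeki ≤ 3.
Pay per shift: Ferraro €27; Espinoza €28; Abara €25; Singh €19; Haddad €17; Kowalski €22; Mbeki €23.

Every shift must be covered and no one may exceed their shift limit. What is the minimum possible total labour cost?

€255

Picking the cheapest available vet tech for each shift independently would cost €226, but that ignores the shift limits.
An optimal schedule: Block 1→Kowalski, Block 2→Kowalski, Block 3→Singh, Block 4→Singh+Abara, Block 5→Haddad+Ferraro, Block 6→Mbeki, Block 7→Haddad, Block 8→Singh, Block 9→Mbeki, Block 10→Kowalski.
Total: 22 + 22 + 19 + 19 + 25 + 17 + 27 + 23 + 17 + 19 + 23 + 22 = €255.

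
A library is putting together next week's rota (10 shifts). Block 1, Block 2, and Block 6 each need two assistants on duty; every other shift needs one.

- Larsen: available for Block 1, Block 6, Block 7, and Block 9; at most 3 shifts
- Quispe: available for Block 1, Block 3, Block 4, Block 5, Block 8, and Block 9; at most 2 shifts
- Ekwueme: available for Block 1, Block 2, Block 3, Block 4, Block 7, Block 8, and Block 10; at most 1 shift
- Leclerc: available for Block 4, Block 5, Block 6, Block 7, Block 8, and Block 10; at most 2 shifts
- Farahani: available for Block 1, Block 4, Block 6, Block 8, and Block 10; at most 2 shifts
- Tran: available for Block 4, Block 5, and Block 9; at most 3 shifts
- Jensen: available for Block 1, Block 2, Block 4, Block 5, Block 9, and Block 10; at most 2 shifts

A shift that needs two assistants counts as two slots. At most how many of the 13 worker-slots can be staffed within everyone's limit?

Total capacity across all assistants is 3+2+1+2+2+3+2 = 15, and 13 slots are needed, so at most 13 can be filled.
An assignment achieving 13: Block 1→Farahani+Jensen, Block 2→Ekwueme+Jensen, Block 3→Quispe, Block 4→Tran, Block 5→Quispe, Block 6→Larsen+Leclerc, Block 7→Larsen, Block 8→Leclerc, Block 9→Larsen, Block 10→Farahani.
Loads: Larsen 3/3, Quispe 2/2, Ekwueme 1/1, Leclerc 2/2, Farahani 2/2, Tran 1/3, Jensen 2/2.

13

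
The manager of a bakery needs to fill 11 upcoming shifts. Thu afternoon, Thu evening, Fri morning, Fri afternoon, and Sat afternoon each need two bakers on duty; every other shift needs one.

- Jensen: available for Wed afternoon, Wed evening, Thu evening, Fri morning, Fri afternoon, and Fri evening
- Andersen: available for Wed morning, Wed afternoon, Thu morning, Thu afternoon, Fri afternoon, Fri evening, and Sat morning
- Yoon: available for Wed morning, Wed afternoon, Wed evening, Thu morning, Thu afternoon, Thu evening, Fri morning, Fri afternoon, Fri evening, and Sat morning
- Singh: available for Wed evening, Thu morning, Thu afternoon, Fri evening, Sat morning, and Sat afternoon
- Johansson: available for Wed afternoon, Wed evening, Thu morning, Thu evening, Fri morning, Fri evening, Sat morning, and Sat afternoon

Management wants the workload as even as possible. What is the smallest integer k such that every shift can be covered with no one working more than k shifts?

4

With 5 bakers and 16 worker-slots to fill, someone must work at least ⌈16/5⌉ = 4 shifts, so k ≥ 4.
k = 4 works: Wed morning→Andersen, Wed afternoon→Jensen, Wed evening→Yoon, Thu morning→Andersen, Thu afternoon→Andersen+Yoon, Thu evening→Jensen+Yoon, Fri morning→Jensen+Yoon, Fri afternoon→Jensen+Andersen, Fri evening→Singh, Sat morning→Singh, Sat afternoon→Singh+Johansson.
Loads: Jensen 4, Andersen 4, Yoon 4, Singh 3, Johansson 1 — all ≤ 4.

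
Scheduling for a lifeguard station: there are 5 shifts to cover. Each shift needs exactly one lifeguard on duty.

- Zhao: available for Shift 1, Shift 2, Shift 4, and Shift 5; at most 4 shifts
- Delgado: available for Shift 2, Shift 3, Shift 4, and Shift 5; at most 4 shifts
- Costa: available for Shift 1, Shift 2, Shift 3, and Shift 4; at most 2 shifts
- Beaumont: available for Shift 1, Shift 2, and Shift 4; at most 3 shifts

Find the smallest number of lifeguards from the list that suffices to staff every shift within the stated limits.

5 slots to fill and no one can take more than 4, so at least ⌈5/4⌉ = 2 lifeguards are needed.
Zhao and Delgado alone can cover everything: Shift 1→Zhao, Shift 2→Zhao, Shift 3→Delgado, Shift 4→Zhao, Shift 5→Zhao.

2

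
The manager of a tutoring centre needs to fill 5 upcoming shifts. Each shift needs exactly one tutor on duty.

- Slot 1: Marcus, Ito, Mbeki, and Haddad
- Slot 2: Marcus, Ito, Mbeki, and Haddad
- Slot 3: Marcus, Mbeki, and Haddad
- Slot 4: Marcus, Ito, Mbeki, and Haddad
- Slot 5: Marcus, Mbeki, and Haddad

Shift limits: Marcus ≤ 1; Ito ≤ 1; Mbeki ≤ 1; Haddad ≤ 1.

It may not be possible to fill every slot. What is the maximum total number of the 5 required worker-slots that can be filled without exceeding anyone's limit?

4

Total capacity across all tutors is 1+1+1+1 = 4, and 5 slots are needed, so at most 4 can be filled.
An assignment achieving 4: Slot 1→Ito, Slot 2→Haddad, Slot 3→Marcus, Slot 5→Mbeki.
Loads: Marcus 1/1, Ito 1/1, Mbeki 1/1, Haddad 1/1.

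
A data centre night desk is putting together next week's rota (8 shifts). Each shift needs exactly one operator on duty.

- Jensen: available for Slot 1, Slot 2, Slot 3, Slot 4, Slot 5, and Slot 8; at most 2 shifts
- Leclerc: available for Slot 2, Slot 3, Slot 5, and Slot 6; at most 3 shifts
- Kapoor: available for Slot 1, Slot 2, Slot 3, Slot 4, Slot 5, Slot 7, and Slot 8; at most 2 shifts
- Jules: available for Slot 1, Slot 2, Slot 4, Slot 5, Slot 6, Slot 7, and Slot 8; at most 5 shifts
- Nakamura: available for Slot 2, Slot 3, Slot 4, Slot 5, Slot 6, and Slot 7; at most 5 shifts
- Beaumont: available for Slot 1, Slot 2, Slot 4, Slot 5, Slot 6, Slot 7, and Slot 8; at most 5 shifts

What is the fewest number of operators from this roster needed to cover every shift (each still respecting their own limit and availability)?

8 slots to fill and no one can take more than 5, so at least ⌈8/5⌉ = 2 operators are needed.
Leclerc and Jules alone can cover everything: Slot 1→Jules, Slot 2→Leclerc, Slot 3→Leclerc, Slot 4→Jules, Slot 5→Leclerc, Slot 6→Jules, Slot 7→Jules, Slot 8→Jules.

2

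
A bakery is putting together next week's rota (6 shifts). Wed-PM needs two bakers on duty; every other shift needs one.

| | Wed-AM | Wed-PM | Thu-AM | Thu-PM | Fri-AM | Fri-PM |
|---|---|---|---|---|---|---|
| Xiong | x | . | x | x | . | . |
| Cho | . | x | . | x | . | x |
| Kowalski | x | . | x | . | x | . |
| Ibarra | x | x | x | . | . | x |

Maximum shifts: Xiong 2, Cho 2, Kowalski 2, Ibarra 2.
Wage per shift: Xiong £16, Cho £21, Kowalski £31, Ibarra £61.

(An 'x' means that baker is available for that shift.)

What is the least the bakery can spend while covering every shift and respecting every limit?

Wed-PM can only be covered by Cho and Ibarra, so that assignment is forced.
Fri-AM can only be covered by Kowalski, so that assignment is forced.
Picking the cheapest available baker for each shift independently would cost £182, but that ignores the shift limits.
An optimal schedule: Wed-AM→Xiong, Wed-PM→Cho+Ibarra, Thu-AM→Kowalski, Thu-PM→Xiong, Fri-AM→Kowalski, Fri-PM→Cho.
Total: 16 + 21 + 61 + 31 + 16 + 31 + 21 = £197.

£197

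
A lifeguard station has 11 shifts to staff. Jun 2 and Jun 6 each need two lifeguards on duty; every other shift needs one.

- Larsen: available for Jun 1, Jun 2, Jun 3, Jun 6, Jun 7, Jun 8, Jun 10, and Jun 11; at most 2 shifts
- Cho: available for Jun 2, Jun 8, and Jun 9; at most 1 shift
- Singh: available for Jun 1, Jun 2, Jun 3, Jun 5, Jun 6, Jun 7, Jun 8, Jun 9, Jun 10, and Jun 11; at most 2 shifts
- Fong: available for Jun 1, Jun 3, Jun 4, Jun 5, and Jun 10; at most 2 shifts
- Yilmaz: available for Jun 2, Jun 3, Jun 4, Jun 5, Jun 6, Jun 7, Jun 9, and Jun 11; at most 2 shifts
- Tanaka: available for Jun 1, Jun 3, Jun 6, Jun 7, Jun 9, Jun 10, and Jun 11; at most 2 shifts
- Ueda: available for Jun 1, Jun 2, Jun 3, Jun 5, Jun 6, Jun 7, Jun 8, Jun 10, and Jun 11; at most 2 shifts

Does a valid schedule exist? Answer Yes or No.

Yes

One valid schedule: Jun 1→Larsen, Jun 2→Yilmaz+Ueda, Jun 3→Tanaka, Jun 4→Fong, Jun 5→Singh, Jun 6→Tanaka+Ueda, Jun 7→Singh, Jun 8→Larsen, Jun 9→Cho, Jun 10→Fong, Jun 11→Yilmaz.
Loads: Larsen 2/2, Cho 1/1, Singh 2/2, Fong 2/2, Yilmaz 2/2, Tanaka 2/2, Ueda 2/2 — all within limits.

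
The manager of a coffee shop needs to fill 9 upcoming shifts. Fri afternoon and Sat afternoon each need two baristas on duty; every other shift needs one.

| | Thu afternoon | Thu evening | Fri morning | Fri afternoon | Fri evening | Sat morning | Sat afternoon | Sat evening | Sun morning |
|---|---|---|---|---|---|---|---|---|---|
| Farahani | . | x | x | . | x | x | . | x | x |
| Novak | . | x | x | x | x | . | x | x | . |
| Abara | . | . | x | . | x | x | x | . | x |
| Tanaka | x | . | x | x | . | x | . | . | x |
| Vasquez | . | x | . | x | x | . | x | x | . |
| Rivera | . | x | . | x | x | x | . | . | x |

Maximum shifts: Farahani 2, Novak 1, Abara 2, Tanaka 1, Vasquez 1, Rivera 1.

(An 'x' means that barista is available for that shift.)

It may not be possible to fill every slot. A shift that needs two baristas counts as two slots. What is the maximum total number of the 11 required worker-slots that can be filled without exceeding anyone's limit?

Total capacity across all baristas is 2+1+2+1+1+1 = 8, and 11 slots are needed, so at most 8 can be filled.
An assignment achieving 8: Thu afternoon→Tanaka, Thu evening→Farahani, Fri morning→Abara, Fri afternoon→Vasquez+Rivera, Sat afternoon→Novak+Abara, Sat evening→Farahani.
Loads: Farahani 2/2, Novak 1/1, Abara 2/2, Tanaka 1/1, Vasquez 1/1, Rivera 1/1.

8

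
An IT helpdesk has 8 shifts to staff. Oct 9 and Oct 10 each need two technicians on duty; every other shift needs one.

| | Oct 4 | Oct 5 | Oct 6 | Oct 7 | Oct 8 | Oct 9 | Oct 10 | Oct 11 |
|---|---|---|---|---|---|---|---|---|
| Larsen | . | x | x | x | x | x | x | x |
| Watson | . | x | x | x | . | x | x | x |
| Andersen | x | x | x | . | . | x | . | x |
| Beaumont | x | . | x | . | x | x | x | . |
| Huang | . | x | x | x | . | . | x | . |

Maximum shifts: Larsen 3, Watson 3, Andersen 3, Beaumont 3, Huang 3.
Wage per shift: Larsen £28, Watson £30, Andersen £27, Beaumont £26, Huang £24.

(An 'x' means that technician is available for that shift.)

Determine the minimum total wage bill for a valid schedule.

Picking the cheapest available technician for each shift independently would cost £254, but that ignores the shift limits.
An optimal schedule: Oct 4→Beaumont, Oct 5→Huang, Oct 6→Andersen, Oct 7→Huang, Oct 8→Beaumont, Oct 9→Beaumont+Andersen, Oct 10→Huang+Larsen, Oct 11→Andersen.
Total: 26 + 24 + 27 + 24 + 26 + 26 + 27 + 24 + 28 + 27 = £259.

£259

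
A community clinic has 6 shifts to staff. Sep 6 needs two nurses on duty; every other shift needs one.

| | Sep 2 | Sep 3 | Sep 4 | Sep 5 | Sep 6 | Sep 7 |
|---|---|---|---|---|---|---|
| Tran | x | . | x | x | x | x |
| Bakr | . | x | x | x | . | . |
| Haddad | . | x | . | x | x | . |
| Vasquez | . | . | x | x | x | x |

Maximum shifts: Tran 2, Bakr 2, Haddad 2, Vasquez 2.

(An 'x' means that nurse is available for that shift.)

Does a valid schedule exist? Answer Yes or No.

Sep 2 can only be covered by Tran, so that assignment is forced.
One valid schedule: Sep 2→Tran, Sep 3→Bakr, Sep 4→Bakr, Sep 5→Haddad, Sep 6→Haddad+Vasquez, Sep 7→Tran.
Loads: Tran 2/2, Bakr 2/2, Haddad 2/2, Vasquez 1/2 — all within limits.

Yes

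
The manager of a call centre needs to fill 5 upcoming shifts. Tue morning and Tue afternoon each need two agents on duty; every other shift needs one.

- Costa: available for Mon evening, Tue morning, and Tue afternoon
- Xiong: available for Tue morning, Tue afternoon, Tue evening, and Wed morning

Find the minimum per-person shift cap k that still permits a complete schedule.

4

With 2 agents and 7 worker-slots to fill, someone must work at least ⌈7/2⌉ = 4 shifts, so k ≥ 4.
k = 4 works: Mon evening→Costa, Tue morning→Costa+Xiong, Tue afternoon→Costa+Xiong, Tue evening→Xiong, Wed morning→Xiong.
Loads: Costa 3, Xiong 4 — all ≤ 4.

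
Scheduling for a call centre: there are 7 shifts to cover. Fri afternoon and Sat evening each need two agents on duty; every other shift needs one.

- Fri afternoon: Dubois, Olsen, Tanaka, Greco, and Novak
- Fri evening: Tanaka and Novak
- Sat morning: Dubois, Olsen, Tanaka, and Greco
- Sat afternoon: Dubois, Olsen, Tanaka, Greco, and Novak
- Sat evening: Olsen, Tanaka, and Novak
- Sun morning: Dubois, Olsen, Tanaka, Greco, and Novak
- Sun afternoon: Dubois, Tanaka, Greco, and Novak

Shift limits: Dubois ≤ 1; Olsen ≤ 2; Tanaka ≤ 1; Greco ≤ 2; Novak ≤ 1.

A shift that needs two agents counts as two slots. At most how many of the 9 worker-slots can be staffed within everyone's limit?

7

Total capacity across all agents is 1+2+1+2+1 = 7, and 9 slots are needed, so at most 7 can be filled.
An assignment achieving 7: Fri afternoon→Olsen+Greco, Fri evening→Tanaka, Sat morning→Dubois, Sat evening→Olsen+Novak, Sun afternoon→Greco.
Loads: Dubois 1/1, Olsen 2/2, Tanaka 1/1, Greco 2/2, Novak 1/1.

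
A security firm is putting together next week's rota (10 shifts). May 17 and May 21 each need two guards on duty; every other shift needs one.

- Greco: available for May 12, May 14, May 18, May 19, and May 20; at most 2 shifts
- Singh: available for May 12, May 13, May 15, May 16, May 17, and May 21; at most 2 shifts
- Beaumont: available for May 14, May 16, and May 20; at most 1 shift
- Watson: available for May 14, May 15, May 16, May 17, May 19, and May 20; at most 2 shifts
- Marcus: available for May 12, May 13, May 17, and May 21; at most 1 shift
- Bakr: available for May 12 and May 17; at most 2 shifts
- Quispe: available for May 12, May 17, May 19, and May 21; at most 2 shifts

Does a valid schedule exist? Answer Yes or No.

Yes

May 18 can only be covered by Greco, so that assignment is forced.
One valid schedule: May 12→Bakr, May 13→Singh, May 14→Greco, May 15→Singh, May 16→Beaumont, May 17→Bakr+Quispe, May 18→Greco, May 19→Watson, May 20→Watson, May 21→Marcus+Quispe.
Loads: Greco 2/2, Singh 2/2, Beaumont 1/1, Watson 2/2, Marcus 1/1, Bakr 2/2, Quispe 2/2 — all within limits.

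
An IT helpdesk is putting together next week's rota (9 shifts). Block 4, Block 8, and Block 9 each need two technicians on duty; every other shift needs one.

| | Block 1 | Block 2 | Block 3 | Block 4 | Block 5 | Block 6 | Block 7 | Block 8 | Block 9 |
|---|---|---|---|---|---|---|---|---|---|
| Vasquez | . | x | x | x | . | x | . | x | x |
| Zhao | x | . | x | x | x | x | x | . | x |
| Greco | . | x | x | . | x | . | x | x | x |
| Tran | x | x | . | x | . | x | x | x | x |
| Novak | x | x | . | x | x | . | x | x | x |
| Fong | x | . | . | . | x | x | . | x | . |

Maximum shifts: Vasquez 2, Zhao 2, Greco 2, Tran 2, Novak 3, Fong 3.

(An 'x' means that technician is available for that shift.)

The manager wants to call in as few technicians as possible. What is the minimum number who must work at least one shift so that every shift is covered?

12 slots to fill and no one can take more than 3, so at least ⌈12/3⌉ = 4 technicians are needed.
Any 4 technicians together have capacity at most 3+3+2+2 = 10 < 12 slots, so 4 can never suffice.
Vasquez, Zhao, Greco, Novak, and Fong alone can cover everything: Block 1→Zhao, Block 2→Vasquez, Block 3→Vasquez, Block 4→Zhao+Novak, Block 5→Fong, Block 6→Fong, Block 7→Greco, Block 8→Novak+Fong, Block 9→Greco+Novak.

5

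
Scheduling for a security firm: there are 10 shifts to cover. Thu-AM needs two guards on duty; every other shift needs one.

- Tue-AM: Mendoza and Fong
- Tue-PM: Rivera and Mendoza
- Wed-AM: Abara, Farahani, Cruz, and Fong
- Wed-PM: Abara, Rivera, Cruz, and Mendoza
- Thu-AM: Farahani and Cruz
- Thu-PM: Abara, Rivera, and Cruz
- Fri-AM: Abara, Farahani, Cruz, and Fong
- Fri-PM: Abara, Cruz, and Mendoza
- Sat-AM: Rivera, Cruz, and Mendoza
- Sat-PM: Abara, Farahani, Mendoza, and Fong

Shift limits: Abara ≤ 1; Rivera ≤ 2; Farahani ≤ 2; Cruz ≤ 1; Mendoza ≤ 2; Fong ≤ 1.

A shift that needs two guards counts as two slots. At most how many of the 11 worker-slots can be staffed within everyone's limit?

Total capacity across all guards is 1+2+2+1+2+1 = 9, and 11 slots are needed, so at most 9 can be filled.
An assignment achieving 9: Tue-AM→Mendoza, Tue-PM→Rivera, Wed-AM→Farahani, Thu-AM→Farahani+Cruz, Thu-PM→Abara, Fri-AM→Fong, Fri-PM→Mendoza, Sat-AM→Rivera.
Loads: Abara 1/1, Rivera 2/2, Farahani 2/2, Cruz 1/1, Mendoza 2/2, Fong 1/1.

9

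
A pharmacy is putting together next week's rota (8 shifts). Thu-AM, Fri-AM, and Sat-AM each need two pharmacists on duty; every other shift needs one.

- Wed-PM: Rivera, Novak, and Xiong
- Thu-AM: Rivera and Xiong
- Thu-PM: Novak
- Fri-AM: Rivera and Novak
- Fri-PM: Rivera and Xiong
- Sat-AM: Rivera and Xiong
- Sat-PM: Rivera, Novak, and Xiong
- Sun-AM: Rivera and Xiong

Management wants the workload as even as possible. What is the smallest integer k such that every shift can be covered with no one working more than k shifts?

With 3 pharmacists and 11 worker-slots to fill, someone must work at least ⌈11/3⌉ = 4 shifts, so k ≥ 4.
k = 4 works: Wed-PM→Novak, Thu-AM→Rivera+Xiong, Thu-PM→Novak, Fri-AM→Rivera+Novak, Fri-PM→Rivera, Sat-AM→Rivera+Xiong, Sat-PM→Novak, Sun-AM→Xiong.
Loads: Rivera 4, Novak 4, Xiong 3 — all ≤ 4.

4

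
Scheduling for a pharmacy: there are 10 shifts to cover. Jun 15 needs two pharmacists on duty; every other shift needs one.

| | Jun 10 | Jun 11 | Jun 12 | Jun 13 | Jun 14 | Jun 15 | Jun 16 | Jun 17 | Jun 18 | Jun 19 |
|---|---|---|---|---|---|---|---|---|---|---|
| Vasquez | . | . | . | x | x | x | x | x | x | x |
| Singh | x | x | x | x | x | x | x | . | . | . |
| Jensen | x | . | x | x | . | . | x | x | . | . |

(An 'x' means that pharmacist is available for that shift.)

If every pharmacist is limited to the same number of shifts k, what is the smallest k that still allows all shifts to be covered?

With 3 pharmacists and 11 worker-slots to fill, someone must work at least ⌈11/3⌉ = 4 shifts, so k ≥ 4.
k = 4 works: Jun 10→Singh, Jun 11→Singh, Jun 12→Singh, Jun 13→Jensen, Jun 14→Vasquez, Jun 15→Vasquez+Singh, Jun 16→Jensen, Jun 17→Jensen, Jun 18→Vasquez, Jun 19→Vasquez.
Loads: Vasquez 4, Singh 4, Jensen 3 — all ≤ 4.

4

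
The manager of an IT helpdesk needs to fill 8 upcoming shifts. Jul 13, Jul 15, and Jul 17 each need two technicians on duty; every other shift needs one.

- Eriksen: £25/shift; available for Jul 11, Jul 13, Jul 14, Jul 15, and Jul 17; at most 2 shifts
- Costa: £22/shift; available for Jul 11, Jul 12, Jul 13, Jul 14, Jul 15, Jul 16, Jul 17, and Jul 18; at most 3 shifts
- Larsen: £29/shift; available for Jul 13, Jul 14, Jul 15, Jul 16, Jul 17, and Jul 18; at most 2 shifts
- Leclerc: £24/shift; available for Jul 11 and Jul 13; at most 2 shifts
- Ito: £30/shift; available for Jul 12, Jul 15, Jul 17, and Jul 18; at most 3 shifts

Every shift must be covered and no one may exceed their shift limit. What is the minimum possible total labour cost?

£282

Picking the cheapest available technician for each shift independently would cost £250, but that ignores the shift limits.
An optimal schedule: Jul 11→Leclerc, Jul 12→Costa, Jul 13→Leclerc+Eriksen, Jul 14→Costa, Jul 15→Eriksen+Ito, Jul 16→Costa, Jul 17→Larsen+Ito, Jul 18→Larsen.
Total: 24 + 22 + 24 + 25 + 22 + 25 + 30 + 22 + 29 + 30 + 29 = £282.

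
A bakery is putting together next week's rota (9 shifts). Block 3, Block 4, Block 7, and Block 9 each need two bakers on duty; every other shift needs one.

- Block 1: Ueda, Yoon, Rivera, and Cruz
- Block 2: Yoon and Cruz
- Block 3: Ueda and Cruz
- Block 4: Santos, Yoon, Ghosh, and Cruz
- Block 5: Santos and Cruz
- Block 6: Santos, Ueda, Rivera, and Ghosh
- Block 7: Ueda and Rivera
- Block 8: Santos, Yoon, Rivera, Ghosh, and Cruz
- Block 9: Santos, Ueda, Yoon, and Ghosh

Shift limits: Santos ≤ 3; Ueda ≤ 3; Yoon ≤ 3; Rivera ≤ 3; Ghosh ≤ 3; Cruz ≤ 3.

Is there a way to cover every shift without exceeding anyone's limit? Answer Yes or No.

Block 3 can only be covered by Ueda and Cruz, so that assignment is forced.
Block 7 can only be covered by Ueda and Rivera, so that assignment is forced.
One valid schedule: Block 1→Ueda, Block 2→Yoon, Block 3→Ueda+Cruz, Block 4→Yoon+Ghosh, Block 5→Santos, Block 6→Santos, Block 7→Ueda+Rivera, Block 8→Santos, Block 9→Yoon+Ghosh.
Loads: Santos 3/3, Ueda 3/3, Yoon 3/3, Rivera 1/3, Ghosh 2/3, Cruz 1/3 — all within limits.

Yes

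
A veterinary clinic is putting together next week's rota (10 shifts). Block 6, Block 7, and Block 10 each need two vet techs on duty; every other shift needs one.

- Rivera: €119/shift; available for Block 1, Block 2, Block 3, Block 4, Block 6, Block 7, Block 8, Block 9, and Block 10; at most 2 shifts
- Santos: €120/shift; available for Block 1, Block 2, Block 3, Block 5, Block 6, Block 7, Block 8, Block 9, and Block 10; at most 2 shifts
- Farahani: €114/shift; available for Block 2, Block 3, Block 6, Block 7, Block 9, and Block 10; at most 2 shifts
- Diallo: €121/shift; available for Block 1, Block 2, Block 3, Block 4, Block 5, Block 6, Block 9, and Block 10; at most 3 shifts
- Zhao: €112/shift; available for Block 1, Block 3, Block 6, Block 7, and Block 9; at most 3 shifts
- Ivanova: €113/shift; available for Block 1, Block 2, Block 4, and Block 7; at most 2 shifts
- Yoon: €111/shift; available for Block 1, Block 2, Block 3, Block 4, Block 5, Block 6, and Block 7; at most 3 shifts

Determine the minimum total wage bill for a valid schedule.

Picking the cheapest available vet tech for each shift independently would cost €1465, but that ignores the shift limits.
An optimal schedule: Block 1→Yoon, Block 2→Ivanova, Block 3→Zhao, Block 4→Yoon, Block 5→Yoon, Block 6→Zhao+Farahani, Block 7→Ivanova+Santos, Block 8→Rivera, Block 9→Zhao, Block 10→Farahani+Rivera.
Total: 111 + 113 + 112 + 111 + 111 + 112 + 114 + 113 + 120 + 119 + 112 + 114 + 119 = €1481.

€1481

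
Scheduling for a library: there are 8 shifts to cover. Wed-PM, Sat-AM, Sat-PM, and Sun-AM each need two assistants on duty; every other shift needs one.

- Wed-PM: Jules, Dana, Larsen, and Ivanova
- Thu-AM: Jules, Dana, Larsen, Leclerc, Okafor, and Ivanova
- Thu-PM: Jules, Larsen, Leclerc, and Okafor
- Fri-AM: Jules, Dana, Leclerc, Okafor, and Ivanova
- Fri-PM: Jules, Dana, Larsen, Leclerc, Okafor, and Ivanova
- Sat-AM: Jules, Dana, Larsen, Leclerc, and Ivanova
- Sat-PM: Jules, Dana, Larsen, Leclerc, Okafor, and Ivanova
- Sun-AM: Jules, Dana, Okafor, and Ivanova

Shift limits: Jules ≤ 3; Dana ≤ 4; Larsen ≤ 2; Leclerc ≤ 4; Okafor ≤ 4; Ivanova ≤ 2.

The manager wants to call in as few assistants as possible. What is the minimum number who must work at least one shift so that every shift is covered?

4

12 slots to fill and no one can take more than 4, so at least ⌈12/4⌉ = 3 assistants are needed.
No set of 3 assistants can cover every shift (each such set leaves at least one shift with no one available or exceeds a cap).
Jules, Dana, Larsen, and Leclerc alone can cover everything: Wed-PM→Jules+Dana, Thu-AM→Dana, Thu-PM→Jules, Fri-AM→Dana, Fri-PM→Leclerc, Sat-AM→Larsen+Leclerc, Sat-PM→Larsen+Leclerc, Sun-AM→Jules+Dana.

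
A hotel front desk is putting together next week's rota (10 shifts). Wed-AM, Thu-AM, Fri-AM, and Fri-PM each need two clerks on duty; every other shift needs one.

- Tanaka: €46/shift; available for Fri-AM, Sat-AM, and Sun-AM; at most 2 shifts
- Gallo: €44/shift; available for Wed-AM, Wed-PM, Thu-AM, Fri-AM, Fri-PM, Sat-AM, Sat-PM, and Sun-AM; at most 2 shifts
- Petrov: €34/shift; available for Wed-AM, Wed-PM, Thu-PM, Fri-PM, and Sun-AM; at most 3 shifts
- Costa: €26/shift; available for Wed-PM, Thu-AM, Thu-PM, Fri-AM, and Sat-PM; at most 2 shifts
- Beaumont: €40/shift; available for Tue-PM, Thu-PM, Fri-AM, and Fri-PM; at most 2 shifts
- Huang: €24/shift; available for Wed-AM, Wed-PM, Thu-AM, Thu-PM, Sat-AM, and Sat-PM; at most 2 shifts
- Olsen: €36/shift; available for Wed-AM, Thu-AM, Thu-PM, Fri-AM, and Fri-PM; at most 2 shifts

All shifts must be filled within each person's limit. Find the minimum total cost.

€488

Tue-PM can only be covered by Beaumont, so that assignment is forced.
Picking the cheapest available clerk for each shift independently would cost €410, but that ignores the shift limits.
An optimal schedule: Tue-PM→Beaumont, Wed-AM→Petrov+Olsen, Wed-PM→Costa, Thu-AM→Olsen+Gallo, Thu-PM→Costa, Fri-AM→Gallo+Tanaka, Fri-PM→Petrov+Beaumont, Sat-AM→Huang, Sat-PM→Huang, Sun-AM→Petrov.
Total: 40 + 34 + 36 + 26 + 36 + 44 + 26 + 44 + 46 + 34 + 40 + 24 + 24 + 34 = €488.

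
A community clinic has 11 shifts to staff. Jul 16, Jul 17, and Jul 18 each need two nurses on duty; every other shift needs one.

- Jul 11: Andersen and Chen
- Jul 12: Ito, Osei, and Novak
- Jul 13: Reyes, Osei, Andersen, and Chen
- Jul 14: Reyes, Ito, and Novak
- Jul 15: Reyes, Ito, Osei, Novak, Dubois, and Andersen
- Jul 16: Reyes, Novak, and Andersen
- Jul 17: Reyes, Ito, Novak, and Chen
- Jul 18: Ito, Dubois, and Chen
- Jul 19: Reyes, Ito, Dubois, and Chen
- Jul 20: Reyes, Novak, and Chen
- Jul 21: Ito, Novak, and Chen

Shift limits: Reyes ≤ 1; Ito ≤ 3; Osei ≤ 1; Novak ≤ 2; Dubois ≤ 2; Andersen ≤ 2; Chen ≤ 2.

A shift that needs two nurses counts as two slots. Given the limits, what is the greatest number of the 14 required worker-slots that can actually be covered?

13

Total capacity across all nurses is 1+3+1+2+2+2+2 = 13, and 14 slots are needed, so at most 13 can be filled.
An assignment achieving 13: Jul 11→Andersen, Jul 12→Ito, Jul 13→Osei, Jul 14→Reyes, Jul 15→Dubois, Jul 16→Novak+Andersen, Jul 17→Chen, Jul 18→Ito+Dubois, Jul 19→Chen, Jul 20→Novak, Jul 21→Ito.
Loads: Reyes 1/1, Ito 3/3, Osei 1/1, Novak 2/2, Dubois 2/2, Andersen 2/2, Chen 2/2.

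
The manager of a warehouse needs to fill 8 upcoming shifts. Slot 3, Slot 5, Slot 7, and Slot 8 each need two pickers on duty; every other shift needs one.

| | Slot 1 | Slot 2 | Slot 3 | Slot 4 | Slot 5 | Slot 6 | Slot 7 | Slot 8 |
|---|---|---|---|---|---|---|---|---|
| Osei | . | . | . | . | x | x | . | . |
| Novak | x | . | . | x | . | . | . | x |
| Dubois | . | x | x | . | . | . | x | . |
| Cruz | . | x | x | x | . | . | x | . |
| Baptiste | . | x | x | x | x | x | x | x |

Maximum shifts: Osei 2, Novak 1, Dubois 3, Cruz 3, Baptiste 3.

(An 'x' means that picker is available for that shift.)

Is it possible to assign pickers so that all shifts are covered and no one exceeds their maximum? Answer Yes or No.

No

Total capacity is 12 and 12 slots are needed, so capacity alone doesn't rule it out.
Shifts {Slot 1, Slot 8} need 3 worker-slots in total, but the pickers available for any of those shifts (Novak and Baptiste) can supply at most 2 among them. So no valid schedule exists.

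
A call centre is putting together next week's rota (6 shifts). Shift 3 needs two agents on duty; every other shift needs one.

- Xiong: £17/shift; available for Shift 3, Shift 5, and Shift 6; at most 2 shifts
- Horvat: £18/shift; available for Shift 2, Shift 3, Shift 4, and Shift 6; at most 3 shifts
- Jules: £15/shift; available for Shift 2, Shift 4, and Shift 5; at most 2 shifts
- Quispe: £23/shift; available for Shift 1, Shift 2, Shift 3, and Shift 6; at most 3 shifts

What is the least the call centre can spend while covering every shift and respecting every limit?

Shift 1 can only be covered by Quispe, so that assignment is forced.
Picking the cheapest available agent for each shift independently would cost £120, but that ignores the shift limits.
An optimal schedule: Shift 1→Quispe, Shift 2→Horvat, Shift 3→Xiong+Horvat, Shift 4→Jules, Shift 5→Jules, Shift 6→Xiong.
Total: 23 + 18 + 17 + 18 + 15 + 15 + 17 = £123.

£123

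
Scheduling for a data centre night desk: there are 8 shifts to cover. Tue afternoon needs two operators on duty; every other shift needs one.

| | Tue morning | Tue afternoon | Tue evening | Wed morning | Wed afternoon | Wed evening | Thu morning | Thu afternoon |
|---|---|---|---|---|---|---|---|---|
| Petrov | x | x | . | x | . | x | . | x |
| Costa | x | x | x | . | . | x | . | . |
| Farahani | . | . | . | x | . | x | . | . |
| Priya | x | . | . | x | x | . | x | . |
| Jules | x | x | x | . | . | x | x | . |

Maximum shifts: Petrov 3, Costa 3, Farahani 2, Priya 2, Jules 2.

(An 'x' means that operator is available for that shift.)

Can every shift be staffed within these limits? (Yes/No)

Wed afternoon can only be covered by Priya, so that assignment is forced.
Thu afternoon can only be covered by Petrov, so that assignment is forced.
One valid schedule: Tue morning→Costa, Tue afternoon→Petrov+Costa, Tue evening→Costa, Wed morning→Petrov, Wed afternoon→Priya, Wed evening→Farahani, Thu morning→Priya, Thu afternoon→Petrov.
Loads: Petrov 3/3, Costa 3/3, Farahani 1/2, Priya 2/2, Jules 0/2 — all within limits.

Yes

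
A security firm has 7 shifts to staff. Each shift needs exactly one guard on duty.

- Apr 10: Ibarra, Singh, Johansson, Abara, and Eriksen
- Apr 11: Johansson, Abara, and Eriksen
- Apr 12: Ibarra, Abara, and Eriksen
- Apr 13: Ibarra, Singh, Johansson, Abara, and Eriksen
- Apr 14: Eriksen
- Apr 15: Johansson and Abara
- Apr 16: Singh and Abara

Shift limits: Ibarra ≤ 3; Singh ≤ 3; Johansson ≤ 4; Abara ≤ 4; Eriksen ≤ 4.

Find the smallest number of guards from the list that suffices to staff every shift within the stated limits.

7 slots to fill and no one can take more than 4, so at least ⌈7/4⌉ = 2 guards are needed.
Abara and Eriksen alone can cover everything: Apr 10→Abara, Apr 11→Abara, Apr 12→Eriksen, Apr 13→Eriksen, Apr 14→Eriksen, Apr 15→Abara, Apr 16→Abara.

2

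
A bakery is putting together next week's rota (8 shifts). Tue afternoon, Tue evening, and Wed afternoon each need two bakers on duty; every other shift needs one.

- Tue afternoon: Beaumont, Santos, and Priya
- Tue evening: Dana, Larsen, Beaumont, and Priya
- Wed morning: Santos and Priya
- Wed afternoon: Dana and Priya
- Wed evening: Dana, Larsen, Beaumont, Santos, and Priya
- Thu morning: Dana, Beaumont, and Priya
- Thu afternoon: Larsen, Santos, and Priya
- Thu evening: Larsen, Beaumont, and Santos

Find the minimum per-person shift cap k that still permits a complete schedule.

With 5 bakers and 11 worker-slots to fill, someone must work at least ⌈11/5⌉ = 3 shifts, so k ≥ 3.
k = 3 works: Tue afternoon→Beaumont+Santos, Tue evening→Larsen+Beaumont, Wed morning→Santos, Wed afternoon→Dana+Priya, Wed evening→Dana, Thu morning→Dana, Thu afternoon→Larsen, Thu evening→Larsen.
Loads: Dana 3, Larsen 3, Beaumont 2, Santos 2, Priya 1 — all ≤ 3.

3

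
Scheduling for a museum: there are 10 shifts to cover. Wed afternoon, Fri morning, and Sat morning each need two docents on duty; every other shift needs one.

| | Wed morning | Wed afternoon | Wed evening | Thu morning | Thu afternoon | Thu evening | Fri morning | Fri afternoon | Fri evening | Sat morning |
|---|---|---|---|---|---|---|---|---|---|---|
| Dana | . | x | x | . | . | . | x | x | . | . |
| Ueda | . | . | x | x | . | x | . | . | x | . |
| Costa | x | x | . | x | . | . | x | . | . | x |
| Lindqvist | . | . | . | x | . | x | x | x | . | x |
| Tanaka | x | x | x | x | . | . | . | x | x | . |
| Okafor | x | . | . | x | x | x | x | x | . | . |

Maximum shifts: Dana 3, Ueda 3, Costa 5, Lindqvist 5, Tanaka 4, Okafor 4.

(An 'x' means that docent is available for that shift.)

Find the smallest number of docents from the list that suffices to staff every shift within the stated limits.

13 slots to fill and no one can take more than 5, so at least ⌈13/5⌉ = 3 docents are needed.
Shifts {Wed afternoon, Thu afternoon, Sat morning} need 5 slots, but among the docents available for them (Dana, Costa, Lindqvist, Tanaka, and Okafor) any 3 together supply at most 4. So 3 docents are not enough.
Costa, Lindqvist, Tanaka, and Okafor alone can cover everything: Wed morning→Costa, Wed afternoon→Costa+Tanaka, Wed evening→Tanaka, Thu morning→Costa, Thu afternoon→Okafor, Thu evening→Lindqvist, Fri morning→Costa+Lindqvist, Fri afternoon→Lindqvist, Fri evening→Tanaka, Sat morning→Costa+Lindqvist.

4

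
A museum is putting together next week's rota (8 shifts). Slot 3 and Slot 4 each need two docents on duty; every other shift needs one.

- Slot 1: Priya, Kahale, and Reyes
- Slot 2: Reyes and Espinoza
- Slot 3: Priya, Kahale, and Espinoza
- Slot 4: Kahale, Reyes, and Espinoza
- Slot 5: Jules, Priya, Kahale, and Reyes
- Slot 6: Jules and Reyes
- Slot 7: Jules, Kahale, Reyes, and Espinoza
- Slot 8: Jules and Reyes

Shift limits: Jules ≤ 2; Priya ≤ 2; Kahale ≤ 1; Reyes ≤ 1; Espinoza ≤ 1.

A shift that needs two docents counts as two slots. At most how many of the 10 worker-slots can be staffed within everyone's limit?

Total capacity across all docents is 2+2+1+1+1 = 7, and 10 slots are needed, so at most 7 can be filled.
An assignment achieving 7: Slot 1→Priya, Slot 2→Reyes, Slot 3→Priya+Kahale, Slot 4→Espinoza, Slot 6→Jules, Slot 8→Jules.
Loads: Jules 2/2, Priya 2/2, Kahale 1/1, Reyes 1/1, Espinoza 1/1.

7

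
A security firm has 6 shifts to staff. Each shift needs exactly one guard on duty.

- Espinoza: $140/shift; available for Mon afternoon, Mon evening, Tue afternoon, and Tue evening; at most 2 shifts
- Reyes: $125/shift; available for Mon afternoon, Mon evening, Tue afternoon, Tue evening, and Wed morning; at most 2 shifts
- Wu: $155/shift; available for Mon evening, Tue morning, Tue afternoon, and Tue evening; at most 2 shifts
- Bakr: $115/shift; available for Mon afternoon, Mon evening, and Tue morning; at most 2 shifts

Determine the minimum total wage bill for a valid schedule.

$760

Wed morning can only be covered by Reyes, so that assignment is forced.
Picking the cheapest available guard for each shift independently would cost $720, but that ignores the shift limits.
An optimal schedule: Mon afternoon→Bakr, Mon evening→Espinoza, Tue morning→Bakr, Tue afternoon→Reyes, Tue evening→Espinoza, Wed morning→Reyes.
Total: 115 + 140 + 115 + 125 + 140 + 125 = $760.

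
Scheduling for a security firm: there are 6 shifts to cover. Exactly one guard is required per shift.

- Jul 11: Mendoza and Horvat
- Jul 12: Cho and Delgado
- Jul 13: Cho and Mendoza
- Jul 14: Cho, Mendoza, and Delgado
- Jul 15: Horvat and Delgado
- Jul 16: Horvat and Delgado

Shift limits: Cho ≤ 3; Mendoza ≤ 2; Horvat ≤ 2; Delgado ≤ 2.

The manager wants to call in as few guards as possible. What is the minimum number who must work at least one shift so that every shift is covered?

3

6 slots to fill and no one can take more than 3, so at least ⌈6/3⌉ = 2 guards are needed.
Any 2 guards together have capacity at most 3+2 = 5 < 6 slots, so 2 can never suffice.
Cho, Mendoza, and Horvat alone can cover everything: Jul 11→Mendoza, Jul 12→Cho, Jul 13→Cho, Jul 14→Cho, Jul 15→Horvat, Jul 16→Horvat.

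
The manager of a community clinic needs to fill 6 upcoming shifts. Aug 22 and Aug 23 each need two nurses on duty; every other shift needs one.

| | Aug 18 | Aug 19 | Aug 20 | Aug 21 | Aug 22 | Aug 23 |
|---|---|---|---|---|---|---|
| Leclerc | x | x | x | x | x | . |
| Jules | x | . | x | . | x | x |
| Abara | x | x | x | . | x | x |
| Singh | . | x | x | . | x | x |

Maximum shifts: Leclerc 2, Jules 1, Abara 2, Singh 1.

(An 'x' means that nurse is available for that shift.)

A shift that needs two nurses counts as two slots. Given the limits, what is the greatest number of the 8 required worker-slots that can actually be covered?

6

Total capacity across all nurses is 2+1+2+1 = 6, and 8 slots are needed, so at most 6 can be filled.
An assignment achieving 6: Aug 18→Leclerc, Aug 19→Abara, Aug 20→Singh, Aug 21→Leclerc, Aug 23→Jules+Abara.
Loads: Leclerc 2/2, Jules 1/1, Abara 2/2, Singh 1/1.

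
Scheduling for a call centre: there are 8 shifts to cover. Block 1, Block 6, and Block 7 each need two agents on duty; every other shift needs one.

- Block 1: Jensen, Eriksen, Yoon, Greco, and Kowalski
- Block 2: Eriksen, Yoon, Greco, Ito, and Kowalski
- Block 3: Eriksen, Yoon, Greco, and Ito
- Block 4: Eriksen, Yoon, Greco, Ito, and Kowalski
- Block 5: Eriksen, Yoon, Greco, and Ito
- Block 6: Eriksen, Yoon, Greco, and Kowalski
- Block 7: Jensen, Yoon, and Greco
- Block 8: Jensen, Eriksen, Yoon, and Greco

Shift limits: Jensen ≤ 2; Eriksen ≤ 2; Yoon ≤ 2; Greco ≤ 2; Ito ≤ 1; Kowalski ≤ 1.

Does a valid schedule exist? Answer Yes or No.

Total capacity is 2+2+2+2+1+1 = 10 but 11 worker-slots are needed — infeasible.

No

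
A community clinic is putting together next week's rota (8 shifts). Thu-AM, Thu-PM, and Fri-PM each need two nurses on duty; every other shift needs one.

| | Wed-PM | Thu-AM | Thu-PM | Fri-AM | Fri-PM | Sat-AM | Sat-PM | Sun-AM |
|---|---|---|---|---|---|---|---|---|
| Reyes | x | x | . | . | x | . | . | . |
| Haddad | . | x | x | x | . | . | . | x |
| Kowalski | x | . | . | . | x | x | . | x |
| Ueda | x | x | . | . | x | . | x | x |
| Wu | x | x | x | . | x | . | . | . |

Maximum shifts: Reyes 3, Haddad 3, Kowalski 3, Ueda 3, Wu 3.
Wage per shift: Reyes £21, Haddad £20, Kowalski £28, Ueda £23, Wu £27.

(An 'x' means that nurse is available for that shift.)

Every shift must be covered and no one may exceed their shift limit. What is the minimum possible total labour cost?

£247

Thu-PM can only be covered by Haddad and Wu, so that assignment is forced.
Fri-AM can only be covered by Haddad, so that assignment is forced.
Sat-AM can only be covered by Kowalski, so that assignment is forced.
Picking the cheapest available nurse for each shift independently would cost £244, but that ignores the shift limits.
An optimal schedule: Wed-PM→Reyes, Thu-AM→Reyes+Ueda, Thu-PM→Haddad+Wu, Fri-AM→Haddad, Fri-PM→Reyes+Ueda, Sat-AM→Kowalski, Sat-PM→Ueda, Sun-AM→Haddad.
Total: 21 + 21 + 23 + 20 + 27 + 20 + 21 + 23 + 28 + 23 + 20 = £247.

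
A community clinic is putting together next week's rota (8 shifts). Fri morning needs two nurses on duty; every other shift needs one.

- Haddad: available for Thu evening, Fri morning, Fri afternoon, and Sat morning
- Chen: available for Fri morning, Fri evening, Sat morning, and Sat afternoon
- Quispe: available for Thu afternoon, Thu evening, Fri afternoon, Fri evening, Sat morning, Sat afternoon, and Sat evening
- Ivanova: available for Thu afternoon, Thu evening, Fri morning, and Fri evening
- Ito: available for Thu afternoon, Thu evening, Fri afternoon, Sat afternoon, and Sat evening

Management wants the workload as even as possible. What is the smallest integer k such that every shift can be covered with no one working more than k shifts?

With 5 nurses and 9 worker-slots to fill, someone must work at least ⌈9/5⌉ = 2 shifts, so k ≥ 2.
k = 2 works: Thu afternoon→Quispe, Thu evening→Ivanova, Fri morning→Haddad+Chen, Fri afternoon→Haddad, Fri evening→Ivanova, Sat morning→Chen, Sat afternoon→Ito, Sat evening→Quispe.
Loads: Haddad 2, Chen 2, Quispe 2, Ivanova 2, Ito 1 — all ≤ 2.

2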